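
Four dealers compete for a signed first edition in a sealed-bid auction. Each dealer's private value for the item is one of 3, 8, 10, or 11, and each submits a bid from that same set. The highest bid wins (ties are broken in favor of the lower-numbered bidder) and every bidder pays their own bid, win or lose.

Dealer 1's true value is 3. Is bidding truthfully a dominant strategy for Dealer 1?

Yes

Check each profile of the others' bids and compare truth against every alternative bid.
Others bid (3, 3, 3): truth gives 0, best alternative gives -5.
Others bid (3, 3, 11): truth gives -3, best alternative gives -8.
Others bid (3, 8, 11): truth gives -3, best alternative gives -8.
Others bid (3, 10, 11): truth gives -3, best alternative gives -8.
Others bid (3, 11, 3): truth gives -3, best alternative gives -8.
Others bid (3, 11, 8): truth gives -3, best alternative gives -8.
(Remaining 58 profiles checked similarly; truth is weakly best in each.)
In every case the truthful bid is at least as good as any alternative, so it is a dominant strategy.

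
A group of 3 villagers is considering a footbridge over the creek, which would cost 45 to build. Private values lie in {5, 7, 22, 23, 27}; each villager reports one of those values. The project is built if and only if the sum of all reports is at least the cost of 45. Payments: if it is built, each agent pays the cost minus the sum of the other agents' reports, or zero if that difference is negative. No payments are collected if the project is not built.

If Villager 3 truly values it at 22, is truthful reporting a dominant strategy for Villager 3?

Yes

Check each profile of the others' reports and compare truth against every alternative report.
Others report (22, 23): truth gives 22, best alternative gives 22.
Others report (22, 27): truth gives 22, best alternative gives 22.
Others report (23, 22): truth gives 22, best alternative gives 22.
Others report (23, 23): truth gives 22, best alternative gives 22.
Others report (23, 27): truth gives 22, best alternative gives 22.
Others report (27, 22): truth gives 22, best alternative gives 22.
(Remaining 19 profiles checked similarly; truth is weakly best in each.)
In every case the truthful report is at least as good as any alternative, so it is a dominant strategy.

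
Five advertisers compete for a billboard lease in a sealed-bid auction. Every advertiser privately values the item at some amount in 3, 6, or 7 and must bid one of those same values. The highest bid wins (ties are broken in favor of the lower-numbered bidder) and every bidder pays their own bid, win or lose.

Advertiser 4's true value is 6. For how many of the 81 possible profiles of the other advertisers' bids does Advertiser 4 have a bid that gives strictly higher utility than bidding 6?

Others bid (3, 3, 3, 7): truth gives -6; bid 7 gives -1 > -6. Violating.
Others bid (3, 3, 6, 3): truth gives -6; bid 7 gives -1 > -6. Violating.
Others bid (3, 3, 6, 6): truth gives -6; bid 7 gives -1 > -6. Violating.
Others bid (3, 3, 6, 7): truth gives -6; bid 7 gives -1 > -6. Violating.
Others bid (3, 3, 3, 3): truth gives 0; no alternative beats it.
Others bid (3, 3, 3, 6): truth gives 0; no alternative beats it.
(Checking all 81 profiles: 79 have a profitable deviation, 2 do not.)

79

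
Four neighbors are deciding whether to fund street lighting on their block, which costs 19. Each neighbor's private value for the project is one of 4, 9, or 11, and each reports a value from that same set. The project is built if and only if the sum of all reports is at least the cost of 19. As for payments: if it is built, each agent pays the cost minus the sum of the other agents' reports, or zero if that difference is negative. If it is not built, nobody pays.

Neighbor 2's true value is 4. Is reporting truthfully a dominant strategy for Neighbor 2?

Check each profile of the others' reports and compare truth against every alternative report.
Others report (4, 4, 4): truth gives 0, best alternative gives -3.
Others report (4, 4, 11): truth gives 4, best alternative gives 4.
Others report (4, 9, 9): truth gives 4, best alternative gives 4.
Others report (4, 9, 11): truth gives 4, best alternative gives 4.
Others report (4, 11, 4): truth gives 4, best alternative gives 4.
Others report (4, 11, 9): truth gives 4, best alternative gives 4.
(Remaining 21 profiles checked similarly; truth is weakly best in each.)
In every case the truthful report is at least as good as any alternative, so it is a dominant strategy.

Yes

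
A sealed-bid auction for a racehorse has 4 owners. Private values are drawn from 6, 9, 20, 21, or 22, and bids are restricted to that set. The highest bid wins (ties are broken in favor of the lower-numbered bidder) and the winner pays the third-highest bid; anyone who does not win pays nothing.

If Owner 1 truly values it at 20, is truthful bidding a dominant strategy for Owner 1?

No

Consider the case where Owner 2 bids 6, Owner 3 bids 6 and Owner 4 bids 21.
Truthful bid 20: loses, pays 0, utility 0.
Bid 21 instead: wins, pays 6, utility 20 - 6 = 14.
Since 14 > 0, bidding 21 is strictly better here, so truthful bidding is not dominant.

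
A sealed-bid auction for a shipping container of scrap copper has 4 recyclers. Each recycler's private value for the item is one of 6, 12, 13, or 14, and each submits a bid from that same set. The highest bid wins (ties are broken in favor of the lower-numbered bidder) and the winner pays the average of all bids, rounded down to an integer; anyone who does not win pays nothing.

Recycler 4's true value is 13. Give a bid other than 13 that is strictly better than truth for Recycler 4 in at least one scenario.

Suppose Recycler 1 bids 6, Recycler 2 bids 6 and Recycler 3 bids 13.
Bid 13: loses, pays 0, utility 0.
Bid 14: wins, pays 9, utility 13 - 9 = 4.
So bidding 14 beats truth here (4 > 0).

14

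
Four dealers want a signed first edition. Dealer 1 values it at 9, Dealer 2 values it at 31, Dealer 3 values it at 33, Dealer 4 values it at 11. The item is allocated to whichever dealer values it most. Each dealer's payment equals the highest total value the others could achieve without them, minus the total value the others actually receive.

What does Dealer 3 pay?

Dealer 3 has the highest value and receives the item.
Without Dealer 3, the item would go to the next-highest value, 31, so the others could achieve 31.
With Dealer 3 present and winning, the others receive nothing, so their total is 0.
Payment = 31 - 0 = 31.

31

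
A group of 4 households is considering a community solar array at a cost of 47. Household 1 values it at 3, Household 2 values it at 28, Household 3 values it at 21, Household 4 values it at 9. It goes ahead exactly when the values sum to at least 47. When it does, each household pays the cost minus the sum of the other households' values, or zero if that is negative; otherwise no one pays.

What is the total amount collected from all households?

Total value 61 ≥ cost 47, so it is built.
Household 1: others sum to 58; max(0, 47 - 58) = 0.
Household 2: others sum to 33; max(0, 47 - 33) = 14.
Household 3: others sum to 40; max(0, 47 - 40) = 7.
Household 4: others sum to 52; max(0, 47 - 52) = 0.
Total collected = 0 + 14 + 7 + 0 = 21.

21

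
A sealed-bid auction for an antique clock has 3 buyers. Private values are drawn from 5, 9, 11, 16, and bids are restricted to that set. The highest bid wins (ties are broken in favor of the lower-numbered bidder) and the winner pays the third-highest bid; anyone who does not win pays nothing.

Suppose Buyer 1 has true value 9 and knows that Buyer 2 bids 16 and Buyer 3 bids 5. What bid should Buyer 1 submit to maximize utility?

16

Bid 5: loses, pays 0, utility 0.
Bid 9: loses, pays 0, utility 0.
Bid 11: loses, pays 0, utility 0.
Bid 16: wins, pays 5, utility 9 - 5 = 4.
The best choice is 16 with utility 4.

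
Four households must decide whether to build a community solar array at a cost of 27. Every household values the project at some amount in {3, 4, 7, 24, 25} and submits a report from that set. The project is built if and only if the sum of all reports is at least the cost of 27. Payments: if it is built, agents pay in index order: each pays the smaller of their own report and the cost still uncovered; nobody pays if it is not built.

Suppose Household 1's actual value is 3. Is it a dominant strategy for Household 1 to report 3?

Check each profile of the others' reports and compare truth against every alternative report.
Others report (3, 3, 24): truth gives 0, best alternative gives -1.
Others report (3, 3, 25): truth gives 0, best alternative gives -1.
Others report (3, 4, 24): truth gives 0, best alternative gives -1.
Others report (3, 4, 25): truth gives 0, best alternative gives -1.
Others report (3, 7, 24): truth gives 0, best alternative gives -1.
Others report (3, 7, 25): truth gives 0, best alternative gives -1.
(Remaining 119 profiles checked similarly; truth is weakly best in each.)
In every case the truthful report is at least as good as any alternative, so it is a dominant strategy.

Yes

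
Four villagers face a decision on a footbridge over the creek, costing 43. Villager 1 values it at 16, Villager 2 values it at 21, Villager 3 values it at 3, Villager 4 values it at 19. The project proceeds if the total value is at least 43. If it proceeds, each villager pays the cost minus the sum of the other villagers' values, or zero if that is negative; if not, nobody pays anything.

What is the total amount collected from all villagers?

8

Total value 59 ≥ cost 43, so it is built.
Villager 1: others sum to 43; max(0, 43 - 43) = 0.
Villager 2: others sum to 38; max(0, 43 - 38) = 5.
Villager 3: others sum to 56; max(0, 43 - 56) = 0.
Villager 4: others sum to 40; max(0, 43 - 40) = 3.
Total collected = 0 + 5 + 0 + 3 = 8.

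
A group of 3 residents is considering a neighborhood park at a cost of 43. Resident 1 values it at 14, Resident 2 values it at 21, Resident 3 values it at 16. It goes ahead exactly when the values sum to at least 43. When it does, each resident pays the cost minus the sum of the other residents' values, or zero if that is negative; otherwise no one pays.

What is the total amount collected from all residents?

27

Total value 51 ≥ cost 43, so it is built.
Resident 1: others sum to 37; max(0, 43 - 37) = 6.
Resident 2: others sum to 30; max(0, 43 - 30) = 13.
Resident 3: others sum to 35; max(0, 43 - 35) = 8.
Total collected = 6 + 13 + 8 = 27.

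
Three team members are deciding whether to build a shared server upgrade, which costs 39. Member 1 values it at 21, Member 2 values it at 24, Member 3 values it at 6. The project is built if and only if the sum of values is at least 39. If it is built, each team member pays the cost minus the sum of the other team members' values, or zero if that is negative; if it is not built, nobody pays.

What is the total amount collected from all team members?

21

Total value 51 ≥ cost 39, so it is built.
Member 1: others sum to 30; max(0, 39 - 30) = 9.
Member 2: others sum to 27; max(0, 39 - 27) = 12.
Member 3: others sum to 45; max(0, 39 - 45) = 0.
Total collected = 9 + 12 + 0 = 21.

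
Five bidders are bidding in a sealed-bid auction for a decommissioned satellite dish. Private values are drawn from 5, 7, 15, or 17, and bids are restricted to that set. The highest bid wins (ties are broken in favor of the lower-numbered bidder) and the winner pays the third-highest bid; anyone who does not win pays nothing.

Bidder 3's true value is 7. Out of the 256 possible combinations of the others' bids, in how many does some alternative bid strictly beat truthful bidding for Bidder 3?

8

Others bid (5, 5, 5, 15): truth gives 0; bid 15 gives 2 > 0. Violating.
Others bid (5, 5, 5, 17): truth gives 0; bid 17 gives 2 > 0. Violating.
Others bid (5, 5, 15, 5): truth gives 0; bid 15 gives 2 > 0. Violating.
Others bid (5, 5, 17, 5): truth gives 0; bid 17 gives 2 > 0. Violating.
Others bid (5, 5, 5, 5): truth gives 2; no alternative beats it.
Others bid (5, 5, 5, 7): truth gives 2; no alternative beats it.
(Checking all 256 profiles: 8 have a profitable deviation, 248 do not.)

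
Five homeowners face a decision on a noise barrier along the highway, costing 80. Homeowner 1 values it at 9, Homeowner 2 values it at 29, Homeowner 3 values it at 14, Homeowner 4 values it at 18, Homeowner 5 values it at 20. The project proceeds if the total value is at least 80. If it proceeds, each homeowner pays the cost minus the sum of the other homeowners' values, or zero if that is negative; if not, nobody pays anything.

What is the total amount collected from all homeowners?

Total value 90 ≥ cost 80, so it is built.
Homeowner 1: others sum to 81; max(0, 80 - 81) = 0.
Homeowner 2: others sum to 61; max(0, 80 - 61) = 19.
Homeowner 3: others sum to 76; max(0, 80 - 76) = 4.
Homeowner 4: others sum to 72; max(0, 80 - 72) = 8.
Homeowner 5: others sum to 70; max(0, 80 - 70) = 10.
Total collected = 0 + 19 + 4 + 8 + 10 = 41.

41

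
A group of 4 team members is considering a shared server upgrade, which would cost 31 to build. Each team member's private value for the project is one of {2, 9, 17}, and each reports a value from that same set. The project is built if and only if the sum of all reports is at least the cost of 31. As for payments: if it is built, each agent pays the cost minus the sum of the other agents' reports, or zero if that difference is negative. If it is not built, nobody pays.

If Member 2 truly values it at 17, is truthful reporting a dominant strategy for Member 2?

Check each profile of the others' reports and compare truth against every alternative report.
Others report (2, 2, 17): truth gives 7, best alternative gives 0.
Others report (2, 17, 2): truth gives 7, best alternative gives 0.
Others report (17, 2, 2): truth gives 7, best alternative gives 0.
Others report (2, 9, 9): truth gives 6, best alternative gives 0.
Others report (9, 2, 9): truth gives 6, best alternative gives 0.
Others report (9, 9, 2): truth gives 6, best alternative gives 0.
(Remaining 21 profiles checked similarly; truth is weakly best in each.)
In every case the truthful report is at least as good as any alternative, so it is a dominant strategy.

Yes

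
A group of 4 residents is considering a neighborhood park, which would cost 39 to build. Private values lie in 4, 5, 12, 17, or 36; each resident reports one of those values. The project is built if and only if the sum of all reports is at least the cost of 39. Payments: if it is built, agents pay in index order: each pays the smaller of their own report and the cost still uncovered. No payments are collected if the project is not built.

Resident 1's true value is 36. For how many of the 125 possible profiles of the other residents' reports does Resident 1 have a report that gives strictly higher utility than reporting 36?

108

Others report (4, 4, 17): truth gives 0; report 17 gives 19 > 0. Violating.
Others report (4, 4, 36): truth gives 0; report 4 gives 32 > 0. Violating.
Others report (4, 5, 17): truth gives 0; report 17 gives 19 > 0. Violating.
Others report (4, 5, 36): truth gives 0; report 4 gives 32 > 0. Violating.
Others report (4, 4, 4): truth gives 0; no alternative beats it.
Others report (4, 4, 5): truth gives 0; no alternative beats it.
(Checking all 125 profiles: 108 have a profitable deviation, 17 do not.)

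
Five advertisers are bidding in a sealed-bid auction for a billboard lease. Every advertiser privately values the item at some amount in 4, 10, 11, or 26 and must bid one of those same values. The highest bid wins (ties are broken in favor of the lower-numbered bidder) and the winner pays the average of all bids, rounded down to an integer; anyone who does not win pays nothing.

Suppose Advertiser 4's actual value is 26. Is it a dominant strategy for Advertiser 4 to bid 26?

No

Consider the case where Advertiser 1 bids 4, Advertiser 2 bids 4, Advertiser 3 bids 4 and Advertiser 5 bids 4.
Truthful bid 26: wins, pays 8, utility 26 - 8 = 18.
Bid 10 instead: wins, pays 5, utility 26 - 5 = 21.
Since 21 > 18, bidding 10 is strictly better here, so truthful bidding is not dominant.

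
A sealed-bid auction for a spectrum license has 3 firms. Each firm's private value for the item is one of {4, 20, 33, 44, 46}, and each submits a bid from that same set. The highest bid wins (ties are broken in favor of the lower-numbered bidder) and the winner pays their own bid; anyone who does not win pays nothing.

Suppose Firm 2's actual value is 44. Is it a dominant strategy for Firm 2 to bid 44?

Consider the case where Firm 1 bids 4 and Firm 3 bids 4.
Truthful bid 44: wins, pays 44, utility 44 - 44 = 0.
Bid 20 instead: wins, pays 20, utility 44 - 20 = 24.
Since 24 > 0, bidding 20 is strictly better here, so truthful bidding is not dominant.

No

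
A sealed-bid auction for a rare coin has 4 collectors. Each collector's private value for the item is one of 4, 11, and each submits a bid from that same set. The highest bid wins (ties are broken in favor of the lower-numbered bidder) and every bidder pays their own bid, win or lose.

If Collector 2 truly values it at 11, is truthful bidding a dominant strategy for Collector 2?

Consider the case where Collector 1 bids 11, Collector 3 bids 4 and Collector 4 bids 4.
Truthful bid 11: loses but pays 11, utility -11.
Bid 4 instead: loses but pays 4, utility -4.
Since -4 > -11, bidding 4 is strictly better here, so truthful bidding is not dominant.

No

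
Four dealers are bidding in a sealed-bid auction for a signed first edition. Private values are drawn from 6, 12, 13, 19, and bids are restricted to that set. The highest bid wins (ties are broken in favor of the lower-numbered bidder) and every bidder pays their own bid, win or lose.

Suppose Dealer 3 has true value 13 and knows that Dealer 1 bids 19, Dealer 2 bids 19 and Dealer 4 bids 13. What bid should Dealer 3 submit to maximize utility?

6

Bid 6: loses but pays 6, utility -6.
Bid 12: loses but pays 12, utility -12.
Bid 13: loses but pays 13, utility -13.
Bid 19: loses but pays 19, utility -19.
The best choice is 6 with utility -6.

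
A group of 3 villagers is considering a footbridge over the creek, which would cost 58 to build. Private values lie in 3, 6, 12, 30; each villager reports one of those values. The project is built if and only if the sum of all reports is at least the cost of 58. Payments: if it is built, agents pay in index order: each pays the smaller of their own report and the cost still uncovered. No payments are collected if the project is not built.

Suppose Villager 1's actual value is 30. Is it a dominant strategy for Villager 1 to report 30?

Consider the case where Villager 2 reports 30 and Villager 3 reports 30.
Truthful report 30: project built, pays 30, utility 30 - 30 = 0.
Report 3 instead: project built, pays 3, utility 30 - 3 = 27.
Since 27 > 0, reporting 3 is strictly better here, so truthful reporting is not dominant.

No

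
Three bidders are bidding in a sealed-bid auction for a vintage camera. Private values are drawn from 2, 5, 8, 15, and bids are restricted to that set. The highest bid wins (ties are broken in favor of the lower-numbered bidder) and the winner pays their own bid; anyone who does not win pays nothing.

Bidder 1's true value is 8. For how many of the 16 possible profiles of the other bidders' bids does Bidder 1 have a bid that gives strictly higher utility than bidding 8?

Others bid (2, 2): truth gives 0; bid 2 gives 6 > 0. Violating.
Others bid (2, 5): truth gives 0; bid 5 gives 3 > 0. Violating.
Others bid (5, 2): truth gives 0; bid 5 gives 3 > 0. Violating.
Others bid (5, 5): truth gives 0; bid 5 gives 3 > 0. Violating.
Others bid (2, 8): truth gives 0; no alternative beats it.
Others bid (2, 15): truth gives 0; no alternative beats it.
(Checking all 16 profiles: 4 have a profitable deviation, 12 do not.)

4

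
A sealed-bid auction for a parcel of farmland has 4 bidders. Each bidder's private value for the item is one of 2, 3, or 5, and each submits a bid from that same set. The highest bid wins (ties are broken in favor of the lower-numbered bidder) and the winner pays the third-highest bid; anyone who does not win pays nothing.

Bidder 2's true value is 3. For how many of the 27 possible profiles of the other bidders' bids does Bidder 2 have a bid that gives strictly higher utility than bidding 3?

Others bid (2, 2, 5): truth gives 0; bid 5 gives 1 > 0. Violating.
Others bid (2, 5, 2): truth gives 0; bid 5 gives 1 > 0. Violating.
Others bid (3, 2, 2): truth gives 0; bid 5 gives 1 > 0. Violating.
Others bid (2, 2, 2): truth gives 1; no alternative beats it.
Others bid (2, 2, 3): truth gives 1; no alternative beats it.
(Checking all 27 profiles: 3 have a profitable deviation, 24 do not.)

3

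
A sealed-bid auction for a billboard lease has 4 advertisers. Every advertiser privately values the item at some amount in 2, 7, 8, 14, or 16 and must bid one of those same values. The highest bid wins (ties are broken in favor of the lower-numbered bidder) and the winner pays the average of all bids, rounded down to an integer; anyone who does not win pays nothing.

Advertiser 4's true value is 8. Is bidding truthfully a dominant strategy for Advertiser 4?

No

Consider the case where Advertiser 1 bids 2, Advertiser 2 bids 2 and Advertiser 3 bids 8.
Truthful bid 8: loses, pays 0, utility 0.
Bid 14 instead: wins, pays 6, utility 8 - 6 = 2.
Since 2 > 0, bidding 14 is strictly better here, so truthful bidding is not dominant.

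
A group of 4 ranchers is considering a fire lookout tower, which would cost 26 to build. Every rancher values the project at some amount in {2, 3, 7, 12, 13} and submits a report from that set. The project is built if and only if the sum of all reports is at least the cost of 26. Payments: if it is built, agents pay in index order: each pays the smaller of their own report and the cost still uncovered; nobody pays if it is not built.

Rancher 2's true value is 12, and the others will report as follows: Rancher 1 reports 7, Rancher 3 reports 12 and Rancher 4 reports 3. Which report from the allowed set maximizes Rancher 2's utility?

7

Report 2: project not built, utility 0.
Report 3: project not built, utility 0.
Report 7: project built, pays 7, utility 12 - 7 = 5.
Report 12: project built, pays 12, utility 12 - 12 = 0.
Report 13: project built, pays 13, utility 12 - 13 = -1.
The best choice is 7 with utility 5.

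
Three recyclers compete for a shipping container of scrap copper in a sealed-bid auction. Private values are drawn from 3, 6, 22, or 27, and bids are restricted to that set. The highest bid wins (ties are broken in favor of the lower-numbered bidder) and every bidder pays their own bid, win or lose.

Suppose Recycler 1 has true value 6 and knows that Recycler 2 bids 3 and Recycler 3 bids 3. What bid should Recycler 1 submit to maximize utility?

3

Bid 3: wins, pays 3, utility 6 - 3 = 3.
Bid 6: wins, pays 6, utility 6 - 6 = 0.
Bid 22: wins, pays 22, utility 6 - 22 = -16.
Bid 27: wins, pays 27, utility 6 - 27 = -21.
The best choice is 3 with utility 3.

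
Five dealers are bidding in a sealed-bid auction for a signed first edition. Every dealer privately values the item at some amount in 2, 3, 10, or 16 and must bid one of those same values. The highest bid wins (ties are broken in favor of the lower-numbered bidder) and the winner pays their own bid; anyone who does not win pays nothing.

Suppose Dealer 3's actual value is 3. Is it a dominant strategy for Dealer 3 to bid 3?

Check each profile of the others' bids and compare truth against every alternative bid.
Others bid (2, 2, 2, 2): truth gives 0, best alternative gives 0.
Others bid (2, 2, 2, 3): truth gives 0, best alternative gives 0.
Others bid (2, 2, 2, 10): truth gives 0, best alternative gives 0.
Others bid (2, 2, 2, 16): truth gives 0, best alternative gives 0.
Others bid (2, 2, 3, 2): truth gives 0, best alternative gives 0.
Others bid (2, 2, 3, 3): truth gives 0, best alternative gives 0.
(Remaining 250 profiles checked similarly; truth is weakly best in each.)
In every case the truthful bid is at least as good as any alternative, so it is a dominant strategy.

Yes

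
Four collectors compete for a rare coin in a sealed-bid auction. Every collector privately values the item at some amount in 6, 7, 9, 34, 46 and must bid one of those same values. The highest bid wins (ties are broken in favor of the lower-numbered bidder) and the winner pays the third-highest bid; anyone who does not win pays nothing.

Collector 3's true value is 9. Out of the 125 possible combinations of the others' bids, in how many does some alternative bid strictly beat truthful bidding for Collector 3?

Others bid (6, 6, 34): truth gives 0; bid 34 gives 3 > 0. Violating.
Others bid (6, 6, 46): truth gives 0; bid 46 gives 3 > 0. Violating.
Others bid (6, 7, 34): truth gives 0; bid 34 gives 2 > 0. Violating.
Others bid (6, 7, 46): truth gives 0; bid 46 gives 2 > 0. Violating.
Others bid (6, 6, 6): truth gives 3; no alternative beats it.
Others bid (6, 6, 7): truth gives 3; no alternative beats it.
(Checking all 125 profiles: 24 have a profitable deviation, 101 do not.)

24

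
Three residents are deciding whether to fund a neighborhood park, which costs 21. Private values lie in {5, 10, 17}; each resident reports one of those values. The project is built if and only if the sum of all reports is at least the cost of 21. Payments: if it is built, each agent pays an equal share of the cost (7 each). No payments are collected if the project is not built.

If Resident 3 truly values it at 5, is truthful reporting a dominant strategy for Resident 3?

Check each profile of the others' reports and compare truth against every alternative report.
Others report (5, 10): truth gives 0, best alternative gives -2.
Others report (10, 5): truth gives 0, best alternative gives -2.
Others report (5, 17): truth gives -2, best alternative gives -2.
Others report (10, 10): truth gives -2, best alternative gives -2.
Others report (10, 17): truth gives -2, best alternative gives -2.
Others report (17, 5): truth gives -2, best alternative gives -2.
(Remaining 3 profiles checked similarly; truth is weakly best in each.)
In every case the truthful report is at least as good as any alternative, so it is a dominant strategy.

Yes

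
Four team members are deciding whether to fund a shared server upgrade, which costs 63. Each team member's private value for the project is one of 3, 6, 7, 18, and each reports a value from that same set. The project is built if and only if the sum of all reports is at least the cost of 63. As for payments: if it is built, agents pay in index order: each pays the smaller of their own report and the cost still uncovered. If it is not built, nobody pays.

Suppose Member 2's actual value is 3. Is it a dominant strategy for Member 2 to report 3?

Yes

Check each profile of the others' reports and compare truth against every alternative report.
Others report (3, 3, 3): truth gives 0, best alternative gives 0.
Others report (3, 3, 6): truth gives 0, best alternative gives 0.
Others report (3, 3, 7): truth gives 0, best alternative gives 0.
Others report (3, 3, 18): truth gives 0, best alternative gives 0.
Others report (3, 6, 3): truth gives 0, best alternative gives 0.
Others report (3, 6, 6): truth gives 0, best alternative gives 0.
(Remaining 58 profiles checked similarly; truth is weakly best in each.)
In every case the truthful report is at least as good as any alternative, so it is a dominant strategy.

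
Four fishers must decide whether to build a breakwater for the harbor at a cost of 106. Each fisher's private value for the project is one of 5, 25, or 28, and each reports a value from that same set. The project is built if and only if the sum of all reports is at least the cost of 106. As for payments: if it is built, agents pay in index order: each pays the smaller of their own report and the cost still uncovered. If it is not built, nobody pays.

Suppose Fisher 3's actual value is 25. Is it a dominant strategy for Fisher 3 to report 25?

Yes

Check each profile of the others' reports and compare truth against every alternative report.
Others report (5, 5, 5): truth gives 0, best alternative gives 0.
Others report (5, 5, 25): truth gives 0, best alternative gives 0.
Others report (5, 5, 28): truth gives 0, best alternative gives 0.
Others report (5, 25, 5): truth gives 0, best alternative gives 0.
Others report (5, 25, 25): truth gives 0, best alternative gives 0.
Others report (5, 25, 28): truth gives 0, best alternative gives 0.
(Remaining 21 profiles checked similarly; truth is weakly best in each.)
In every case the truthful report is at least as good as any alternative, so it is a dominant strategy.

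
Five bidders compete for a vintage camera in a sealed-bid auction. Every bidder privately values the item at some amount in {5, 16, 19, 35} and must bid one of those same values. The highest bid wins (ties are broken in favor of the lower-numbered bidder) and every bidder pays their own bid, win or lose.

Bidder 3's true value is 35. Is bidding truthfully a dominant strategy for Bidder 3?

No

Consider the case where Bidder 1 bids 5, Bidder 2 bids 5, Bidder 4 bids 5 and Bidder 5 bids 5.
Truthful bid 35: wins, pays 35, utility 35 - 35 = 0.
Bid 16 instead: wins, pays 16, utility 35 - 16 = 19.
Since 19 > 0, bidding 16 is strictly better here, so truthful bidding is not dominant.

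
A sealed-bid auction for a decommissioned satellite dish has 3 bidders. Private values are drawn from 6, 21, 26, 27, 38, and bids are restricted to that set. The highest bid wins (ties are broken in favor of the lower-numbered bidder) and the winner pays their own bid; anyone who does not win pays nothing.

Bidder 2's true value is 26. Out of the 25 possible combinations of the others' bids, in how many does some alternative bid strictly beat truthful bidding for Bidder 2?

2

Others bid (6, 6): truth gives 0; bid 21 gives 5 > 0. Violating.
Others bid (6, 21): truth gives 0; bid 21 gives 5 > 0. Violating.
Others bid (6, 26): truth gives 0; no alternative beats it.
Others bid (6, 27): truth gives 0; no alternative beats it.
(Checking all 25 profiles: 2 have a profitable deviation, 23 do not.)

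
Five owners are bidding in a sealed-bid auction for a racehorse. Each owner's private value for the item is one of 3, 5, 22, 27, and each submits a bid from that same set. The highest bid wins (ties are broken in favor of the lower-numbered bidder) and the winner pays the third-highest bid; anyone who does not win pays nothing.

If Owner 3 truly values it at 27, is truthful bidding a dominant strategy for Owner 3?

Check each profile of the others' bids and compare truth against every alternative bid.
Others bid (3, 3, 3, 27): truth gives 24, best alternative gives 0.
Others bid (3, 3, 27, 3): truth gives 24, best alternative gives 0.
Others bid (3, 22, 3, 3): truth gives 24, best alternative gives 0.
Others bid (22, 3, 3, 3): truth gives 24, best alternative gives 0.
Others bid (3, 3, 5, 27): truth gives 22, best alternative gives 0.
Others bid (3, 3, 27, 5): truth gives 22, best alternative gives 0.
(Remaining 250 profiles checked similarly; truth is weakly best in each.)
In every case the truthful bid is at least as good as any alternative, so it is a dominant strategy.

Yes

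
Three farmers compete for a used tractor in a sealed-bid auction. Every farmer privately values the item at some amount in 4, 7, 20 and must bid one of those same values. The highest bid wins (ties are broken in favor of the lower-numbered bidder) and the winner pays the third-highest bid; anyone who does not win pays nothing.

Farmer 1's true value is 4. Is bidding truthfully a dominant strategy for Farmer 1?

Yes

Check each profile of the others' bids and compare truth against every alternative bid.
Others bid (7, 7): truth gives 0, best alternative gives -3.
Others bid (4, 4): truth gives 0, best alternative gives 0.
Others bid (4, 7): truth gives 0, best alternative gives 0.
Others bid (4, 20): truth gives 0, best alternative gives 0.
Others bid (7, 4): truth gives 0, best alternative gives 0.
Others bid (7, 20): truth gives 0, best alternative gives 0.
(Remaining 3 profiles checked similarly; truth is weakly best in each.)
In every case the truthful bid is at least as good as any alternative, so it is a dominant strategy.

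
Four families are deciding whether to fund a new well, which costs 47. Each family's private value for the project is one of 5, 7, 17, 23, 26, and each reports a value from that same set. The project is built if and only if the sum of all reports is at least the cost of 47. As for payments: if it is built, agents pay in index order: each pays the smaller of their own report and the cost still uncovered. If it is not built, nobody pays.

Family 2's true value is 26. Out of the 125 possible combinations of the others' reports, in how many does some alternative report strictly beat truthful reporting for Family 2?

Others report (5, 5, 17): truth gives 0; report 23 gives 3 > 0. Violating.
Others report (5, 5, 23): truth gives 0; report 17 gives 9 > 0. Violating.
Others report (5, 5, 26): truth gives 0; report 17 gives 9 > 0. Violating.
Others report (5, 7, 17): truth gives 0; report 23 gives 3 > 0. Violating.
Others report (5, 5, 5): truth gives 0; no alternative beats it.
Others report (5, 5, 7): truth gives 0; no alternative beats it.
(Checking all 125 profiles: 117 have a profitable deviation, 8 do not.)

117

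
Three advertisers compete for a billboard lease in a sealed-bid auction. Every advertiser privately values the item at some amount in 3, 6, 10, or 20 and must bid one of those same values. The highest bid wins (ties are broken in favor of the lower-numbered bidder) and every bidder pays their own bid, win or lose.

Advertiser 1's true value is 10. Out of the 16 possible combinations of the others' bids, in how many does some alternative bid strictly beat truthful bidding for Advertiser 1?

Others bid (3, 3): truth gives 0; bid 3 gives 7 > 0. Violating.
Others bid (3, 6): truth gives 0; bid 6 gives 4 > 0. Violating.
Others bid (3, 20): truth gives -10; bid 3 gives -3 > -10. Violating.
Others bid (6, 3): truth gives 0; bid 6 gives 4 > 0. Violating.
Others bid (3, 10): truth gives 0; no alternative beats it.
Others bid (6, 10): truth gives 0; no alternative beats it.
(Checking all 16 profiles: 11 have a profitable deviation, 5 do not.)

11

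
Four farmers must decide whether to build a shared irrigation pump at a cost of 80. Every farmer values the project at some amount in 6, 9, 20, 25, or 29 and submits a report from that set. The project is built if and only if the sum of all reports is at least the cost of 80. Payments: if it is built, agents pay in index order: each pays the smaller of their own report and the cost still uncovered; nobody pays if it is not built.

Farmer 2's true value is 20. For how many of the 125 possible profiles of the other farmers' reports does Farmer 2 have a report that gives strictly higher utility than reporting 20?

17

Others report (20, 25, 29): truth gives 0; report 6 gives 14 > 0. Violating.
Others report (20, 29, 25): truth gives 0; report 6 gives 14 > 0. Violating.
Others report (20, 29, 29): truth gives 0; report 6 gives 14 > 0. Violating.
Others report (25, 20, 29): truth gives 0; report 6 gives 14 > 0. Violating.
Others report (6, 6, 6): truth gives 0; no alternative beats it.
Others report (6, 6, 9): truth gives 0; no alternative beats it.
(Checking all 125 profiles: 17 have a profitable deviation, 108 do not.)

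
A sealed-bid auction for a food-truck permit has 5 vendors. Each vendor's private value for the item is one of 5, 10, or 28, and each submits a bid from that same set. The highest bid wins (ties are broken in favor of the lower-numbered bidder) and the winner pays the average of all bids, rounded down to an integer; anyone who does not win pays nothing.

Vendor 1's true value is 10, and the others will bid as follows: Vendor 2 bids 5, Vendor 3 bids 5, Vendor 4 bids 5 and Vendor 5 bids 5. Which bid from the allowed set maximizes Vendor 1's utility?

Bid 5: wins, pays 5, utility 10 - 5 = 5.
Bid 10: wins, pays 6, utility 10 - 6 = 4.
Bid 28: wins, pays 9, utility 10 - 9 = 1.
The best choice is 5 with utility 5.

5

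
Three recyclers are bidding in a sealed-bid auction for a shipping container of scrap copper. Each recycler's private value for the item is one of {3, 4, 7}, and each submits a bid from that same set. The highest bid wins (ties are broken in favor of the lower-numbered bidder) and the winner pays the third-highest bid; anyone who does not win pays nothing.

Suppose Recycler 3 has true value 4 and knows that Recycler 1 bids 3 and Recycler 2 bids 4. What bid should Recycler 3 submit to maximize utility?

Bid 3: loses, pays 0, utility 0.
Bid 4: loses, pays 0, utility 0.
Bid 7: wins, pays 3, utility 4 - 3 = 1.
The best choice is 7 with utility 1.

7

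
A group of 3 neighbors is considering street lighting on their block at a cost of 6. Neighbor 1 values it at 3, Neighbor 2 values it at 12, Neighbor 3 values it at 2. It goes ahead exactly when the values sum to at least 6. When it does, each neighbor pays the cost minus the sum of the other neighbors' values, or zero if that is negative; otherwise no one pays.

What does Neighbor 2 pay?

Total value 17 ≥ cost 6, so the project is built.
The other neighbors' values sum to 5.
Cost minus that sum is 6 - 5 = 1.

1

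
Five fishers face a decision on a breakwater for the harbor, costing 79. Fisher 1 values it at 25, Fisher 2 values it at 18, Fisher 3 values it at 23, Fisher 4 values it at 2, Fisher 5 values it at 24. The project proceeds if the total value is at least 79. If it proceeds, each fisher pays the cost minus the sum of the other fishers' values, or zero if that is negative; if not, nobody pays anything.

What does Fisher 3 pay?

Total value 92 ≥ cost 79, so the project is built.
The other fishers' values sum to 69.
Cost minus that sum is 79 - 69 = 10.

10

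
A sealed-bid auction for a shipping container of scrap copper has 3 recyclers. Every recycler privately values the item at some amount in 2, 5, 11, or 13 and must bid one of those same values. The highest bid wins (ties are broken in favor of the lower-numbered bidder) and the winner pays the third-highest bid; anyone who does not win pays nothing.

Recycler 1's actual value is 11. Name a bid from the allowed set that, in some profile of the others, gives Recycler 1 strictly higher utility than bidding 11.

13

Suppose Recycler 2 bids 2 and Recycler 3 bids 13.
Bid 11: loses, pays 0, utility 0.
Bid 13: wins, pays 2, utility 11 - 2 = 9.
So bidding 13 beats truth here (9 > 0).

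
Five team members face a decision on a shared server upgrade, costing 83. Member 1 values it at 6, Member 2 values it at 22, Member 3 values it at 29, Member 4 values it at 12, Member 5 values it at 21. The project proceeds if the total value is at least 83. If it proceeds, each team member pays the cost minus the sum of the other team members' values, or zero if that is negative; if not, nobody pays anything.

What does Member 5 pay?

Total value 90 ≥ cost 83, so the project is built.
The other team members' values sum to 69.
Cost minus that sum is 83 - 69 = 14.

14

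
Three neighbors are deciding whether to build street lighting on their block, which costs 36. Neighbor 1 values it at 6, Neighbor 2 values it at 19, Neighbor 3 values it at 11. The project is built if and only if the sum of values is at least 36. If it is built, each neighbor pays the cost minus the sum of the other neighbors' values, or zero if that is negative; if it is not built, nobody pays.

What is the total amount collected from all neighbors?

Total value 36 ≥ cost 36, so it is built.
Neighbor 1: others sum to 30; max(0, 36 - 30) = 6.
Neighbor 2: others sum to 17; max(0, 36 - 17) = 19.
Neighbor 3: others sum to 25; max(0, 36 - 25) = 11.
Total collected = 6 + 19 + 11 = 36.

36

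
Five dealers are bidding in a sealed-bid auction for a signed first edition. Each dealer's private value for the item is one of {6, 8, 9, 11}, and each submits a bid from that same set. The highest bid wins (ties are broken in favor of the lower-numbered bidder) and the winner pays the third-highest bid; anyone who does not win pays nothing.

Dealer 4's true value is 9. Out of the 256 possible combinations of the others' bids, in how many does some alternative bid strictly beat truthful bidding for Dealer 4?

32

Others bid (6, 6, 6, 11): truth gives 0; bid 11 gives 3 > 0. Violating.
Others bid (6, 6, 8, 11): truth gives 0; bid 11 gives 1 > 0. Violating.
Others bid (6, 6, 9, 6): truth gives 0; bid 11 gives 3 > 0. Violating.
Others bid (6, 6, 9, 8): truth gives 0; bid 11 gives 1 > 0. Violating.
Others bid (6, 6, 6, 6): truth gives 3; no alternative beats it.
Others bid (6, 6, 6, 8): truth gives 3; no alternative beats it.
(Checking all 256 profiles: 32 have a profitable deviation, 224 do not.)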